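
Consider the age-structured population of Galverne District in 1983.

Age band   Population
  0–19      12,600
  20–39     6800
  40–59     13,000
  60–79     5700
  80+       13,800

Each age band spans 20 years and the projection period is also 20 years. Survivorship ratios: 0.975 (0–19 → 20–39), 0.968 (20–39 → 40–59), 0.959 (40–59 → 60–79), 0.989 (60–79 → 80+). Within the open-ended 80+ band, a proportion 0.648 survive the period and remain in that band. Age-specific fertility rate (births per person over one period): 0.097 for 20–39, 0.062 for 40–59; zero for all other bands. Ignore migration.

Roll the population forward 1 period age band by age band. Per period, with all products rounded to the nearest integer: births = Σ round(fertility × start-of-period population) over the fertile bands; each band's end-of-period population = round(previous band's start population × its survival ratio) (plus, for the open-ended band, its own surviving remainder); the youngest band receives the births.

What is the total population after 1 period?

47379

Call the bands 1 to 5, youngest first.
Period 1:
Births: 6800 * 0.097 = 660 ; 13000 * 0.062 = 806 → total 1466
Band 2: 12600 * 0.975 = 12285
Band 3: 6800 * 0.968 = 6582
Band 4: 13000 * 0.959 = 12467
Band 5: 5700 * 0.989 + 13800 * 0.648 = 5637 + 8942 = 14579
Population now: 0–19=1466, 20–39=12285, 40–59=6582, 60–79=12467, 80+=14579
Total after period 1: 1466 + 12285 + 6582 + 12467 + 14579 = 47379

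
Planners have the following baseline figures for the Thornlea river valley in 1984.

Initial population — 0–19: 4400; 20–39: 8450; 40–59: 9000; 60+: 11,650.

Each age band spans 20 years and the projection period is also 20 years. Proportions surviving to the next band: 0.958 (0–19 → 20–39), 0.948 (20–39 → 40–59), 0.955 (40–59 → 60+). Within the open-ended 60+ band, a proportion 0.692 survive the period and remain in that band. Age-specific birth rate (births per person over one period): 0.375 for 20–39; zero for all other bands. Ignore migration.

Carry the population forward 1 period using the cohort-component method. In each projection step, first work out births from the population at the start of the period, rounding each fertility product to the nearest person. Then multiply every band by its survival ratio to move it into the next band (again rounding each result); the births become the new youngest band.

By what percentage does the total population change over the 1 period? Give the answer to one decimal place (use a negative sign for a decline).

Period 1.
Births: 8450 * 0.375 = 3169
20–39: 4400 * 0.958 = 4215
40–59: 8450 * 0.948 = 8011
60+: 9000 * 0.955 + 11650 * 0.692 = 8595 + 8062 = 16657
Giving 3169 / 4215 / 8011 / 16657.
Total: 33500 → 32052; change = -1448; percentage change = -4.3%

-4.3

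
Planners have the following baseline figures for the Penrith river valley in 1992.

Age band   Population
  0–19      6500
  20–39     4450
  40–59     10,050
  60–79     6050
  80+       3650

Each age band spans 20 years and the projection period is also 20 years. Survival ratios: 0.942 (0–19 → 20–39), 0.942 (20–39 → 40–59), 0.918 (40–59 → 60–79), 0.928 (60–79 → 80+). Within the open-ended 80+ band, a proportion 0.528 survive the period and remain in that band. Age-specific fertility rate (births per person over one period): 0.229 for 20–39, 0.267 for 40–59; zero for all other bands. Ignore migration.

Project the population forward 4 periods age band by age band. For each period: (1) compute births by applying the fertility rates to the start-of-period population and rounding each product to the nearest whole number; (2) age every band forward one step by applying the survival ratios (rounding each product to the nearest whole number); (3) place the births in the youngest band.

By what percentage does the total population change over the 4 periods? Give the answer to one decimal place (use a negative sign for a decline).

-37.5

— Period 1 —
Births: 4450 × 0.229 = 1019  |  10050 × 0.267 = 2683 → 3702
20–39: 6500 × 0.942 = 6123
40–59: 4450 × 0.942 = 4192
60–79: 10050 × 0.918 = 9226
80+: 6050 × 0.928 + 3650 × 0.528 = 5614 + 1927 = 7541
Giving 3702 / 6123 / 4192 / 9226 / 7541.
— Period 2 —
Births: 6123 × 0.229 = 1402  |  4192 × 0.267 = 1119 → 2521
20–39: 3702 × 0.942 = 3487
40–59: 6123 × 0.942 = 5768
60–79: 4192 × 0.918 = 3848
80+: 9226 × 0.928 + 7541 × 0.528 = 8562 + 3982 = 12544
Giving 2521 / 3487 / 5768 / 3848 / 12544.
— Period 3 —
Births: 3487 × 0.229 = 799  |  5768 × 0.267 = 1540 → 2339
20–39: 2521 × 0.942 = 2375
40–59: 3487 × 0.942 = 3285
60–79: 5768 × 0.918 = 5295
80+: 3848 × 0.928 + 12544 × 0.528 = 3571 + 6623 = 10194
Giving 2339 / 2375 / 3285 / 5295 / 10194.
— Period 4 —
Births: 2375 × 0.229 = 544  |  3285 × 0.267 = 877 → 1421
20–39: 2339 × 0.942 = 2203
40–59: 2375 × 0.942 = 2237
60–79: 3285 × 0.918 = 3016
80+: 5295 × 0.928 + 10194 × 0.528 = 4914 + 5382 = 10296
Giving 1421 / 2203 / 2237 / 3016 / 10296.
Total: 30700 → 19173; change = -11527; percentage change = -37.5%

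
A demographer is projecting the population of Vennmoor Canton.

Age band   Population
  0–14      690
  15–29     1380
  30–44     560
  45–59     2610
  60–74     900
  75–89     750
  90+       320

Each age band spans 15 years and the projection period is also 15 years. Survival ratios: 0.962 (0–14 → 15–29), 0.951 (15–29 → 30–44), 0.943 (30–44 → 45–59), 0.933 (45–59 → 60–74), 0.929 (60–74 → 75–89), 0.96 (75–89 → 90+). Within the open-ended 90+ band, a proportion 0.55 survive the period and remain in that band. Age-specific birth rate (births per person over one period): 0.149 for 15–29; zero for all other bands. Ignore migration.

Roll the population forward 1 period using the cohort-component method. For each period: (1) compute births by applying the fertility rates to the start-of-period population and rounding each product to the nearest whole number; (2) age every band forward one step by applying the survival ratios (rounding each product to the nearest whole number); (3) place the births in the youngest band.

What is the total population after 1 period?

(Groups numbered youngest = 1 to oldest = 7.)
Period 1:
Births: 1380 * 0.149 = 206
Group 2: 690 * 0.962 = 664
Group 3: 1380 * 0.951 = 1312
Group 4: 560 * 0.943 = 528
Group 5: 2610 * 0.933 = 2435
Group 6: 900 * 0.929 = 836
Group 7: 750 * 0.96 + 320 * 0.55 = 720 + 176 = 896
→ [206, 664, 1312, 528, 2435, 836, 896]
Total after period 1: 206 + 664 + 1312 + 528 + 2435 + 836 + 896 = 6877

6877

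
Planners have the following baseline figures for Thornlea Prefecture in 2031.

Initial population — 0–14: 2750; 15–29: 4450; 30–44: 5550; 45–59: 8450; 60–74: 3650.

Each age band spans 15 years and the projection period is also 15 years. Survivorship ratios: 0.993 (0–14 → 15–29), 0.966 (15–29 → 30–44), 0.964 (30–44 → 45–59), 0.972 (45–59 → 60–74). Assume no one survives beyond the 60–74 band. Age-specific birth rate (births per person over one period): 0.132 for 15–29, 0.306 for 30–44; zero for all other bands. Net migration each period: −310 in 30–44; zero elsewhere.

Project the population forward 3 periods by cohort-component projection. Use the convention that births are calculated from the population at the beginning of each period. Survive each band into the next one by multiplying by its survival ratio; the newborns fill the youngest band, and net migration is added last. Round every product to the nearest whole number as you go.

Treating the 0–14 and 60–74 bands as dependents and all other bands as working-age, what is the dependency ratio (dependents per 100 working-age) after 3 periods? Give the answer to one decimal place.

83.4

Numbering the groups 1..5 from youngest to oldest:
Period 1:
Births: 4450 * 0.132 = 587, 5550 * 0.306 = 1698 — total 2285
Group 2: 2750 * 0.993 = 2731
Group 3: 4450 * 0.966 = 4299
Group 4: 5550 * 0.964 = 5350
Group 5: 8450 * 0.972 = 8213
Net migration: Group 3 − 310 → 3989
End of period: [2285, 2731, 3989, 5350, 8213]
Period 2:
Births: 2731 * 0.132 = 360, 3989 * 0.306 = 1221 — total 1581
Group 2: 2285 * 0.993 = 2269
Group 3: 2731 * 0.966 = 2638
Group 4: 3989 * 0.964 = 3845
Group 5: 5350 * 0.972 = 5200
Net migration: Group 3 − 310 → 2328
End of period: [1581, 2269, 2328, 3845, 5200]
Period 3:
Births: 2269 * 0.132 = 300, 2328 * 0.306 = 712 — total 1012
Group 2: 1581 * 0.993 = 1570
Group 3: 2269 * 0.966 = 2192
Group 4: 2328 * 0.964 = 2244
Group 5: 3845 * 0.972 = 3737
Net migration: Group 3 − 310 → 1882
End of period: [1012, 1570, 1882, 2244, 3737]
Dependents (band 0–14 + band 60–74) = 1012 + 3737 = 4749; working-age = 5696; ratio = 4749/5696 × 100 = 83.4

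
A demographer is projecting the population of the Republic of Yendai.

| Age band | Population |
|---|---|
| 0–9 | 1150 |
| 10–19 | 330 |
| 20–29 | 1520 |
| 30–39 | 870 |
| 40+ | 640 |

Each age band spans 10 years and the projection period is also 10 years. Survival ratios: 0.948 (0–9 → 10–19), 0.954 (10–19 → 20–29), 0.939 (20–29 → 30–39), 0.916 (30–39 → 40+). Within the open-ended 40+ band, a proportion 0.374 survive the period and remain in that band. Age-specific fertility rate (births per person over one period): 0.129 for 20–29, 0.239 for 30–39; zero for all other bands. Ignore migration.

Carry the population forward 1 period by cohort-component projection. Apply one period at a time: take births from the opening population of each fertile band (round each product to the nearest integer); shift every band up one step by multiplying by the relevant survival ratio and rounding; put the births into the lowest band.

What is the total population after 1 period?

4272

(Bands numbered youngest = 1 to oldest = 5.)
[period 1]
Births: 1520 × 0.129 = 196 ; 870 × 0.239 = 208 ⇒ total 404
Band 2: 1150 × 0.948 = 1090
Band 3: 330 × 0.954 = 315
Band 4: 1520 × 0.939 = 1427
Band 5: 870 × 0.916 + 640 × 0.374 = 797 + 239 = 1036
→ [404, 1090, 315, 1427, 1036]
Total after period 1: 404 + 1090 + 315 + 1427 + 1036 = 4272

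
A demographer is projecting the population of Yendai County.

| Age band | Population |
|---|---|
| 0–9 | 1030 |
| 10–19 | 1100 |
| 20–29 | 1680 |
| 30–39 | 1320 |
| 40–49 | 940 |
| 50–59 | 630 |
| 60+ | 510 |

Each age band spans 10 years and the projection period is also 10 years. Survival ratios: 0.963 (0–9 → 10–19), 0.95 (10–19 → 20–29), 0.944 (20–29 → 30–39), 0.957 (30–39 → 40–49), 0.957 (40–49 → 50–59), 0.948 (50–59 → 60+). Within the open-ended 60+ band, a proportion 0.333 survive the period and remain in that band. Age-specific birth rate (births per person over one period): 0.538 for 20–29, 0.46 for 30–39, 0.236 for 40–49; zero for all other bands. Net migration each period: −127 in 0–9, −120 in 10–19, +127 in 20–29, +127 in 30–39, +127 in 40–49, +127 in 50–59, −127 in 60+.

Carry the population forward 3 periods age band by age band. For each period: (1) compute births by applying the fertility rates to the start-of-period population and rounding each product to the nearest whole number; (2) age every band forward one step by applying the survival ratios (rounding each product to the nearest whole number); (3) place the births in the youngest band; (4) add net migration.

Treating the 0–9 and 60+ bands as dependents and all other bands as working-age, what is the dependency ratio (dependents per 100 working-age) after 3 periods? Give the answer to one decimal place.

42.1

Call the groups 1 to 7, youngest first.
— Period 1 —
Births: 1680 × 0.538 = 904 ; 1320 × 0.46 = 607 ; 940 × 0.236 = 222 — total 1733
Group 2: 1030 × 0.963 = 992
Group 3: 1100 × 0.95 = 1045
Group 4: 1680 × 0.944 = 1586
Group 5: 1320 × 0.957 = 1263
Group 6: 940 × 0.957 = 900
Group 7: 630 × 0.948 + 510 × 0.333 = 597 + 170 = 767
Net migration: Group 1 − 127 → 1606; Group 2 − 120 → 872; Group 3 + 127 → 1172; Group 4 + 127 → 1713; Group 5 + 127 → 1390; Group 6 + 127 → 1027; Group 7 − 127 → 640
Giving 1606 / 872 / 1172 / 1713 / 1390 / 1027 / 640.
— Period 2 —
Births: 1172 × 0.538 = 631 ; 1713 × 0.46 = 788 ; 1390 × 0.236 = 328 — total 1747
Group 2: 1606 × 0.963 = 1547
Group 3: 872 × 0.95 = 828
Group 4: 1172 × 0.944 = 1106
Group 5: 1713 × 0.957 = 1639
Group 6: 1390 × 0.957 = 1330
Group 7: 1027 × 0.948 + 640 × 0.333 = 974 + 213 = 1187
Net migration: Group 1 − 127 → 1620; Group 2 − 120 → 1427; Group 3 + 127 → 955; Group 4 + 127 → 1233; Group 5 + 127 → 1766; Group 6 + 127 → 1457; Group 7 − 127 → 1060
Giving 1620 / 1427 / 955 / 1233 / 1766 / 1457 / 1060.
— Period 3 —
Births: 955 × 0.538 = 514 ; 1233 × 0.46 = 567 ; 1766 × 0.236 = 417 — total 1498
Group 2: 1620 × 0.963 = 1560
Group 3: 1427 × 0.95 = 1356
Group 4: 955 × 0.944 = 902
Group 5: 1233 × 0.957 = 1180
Group 6: 1766 × 0.957 = 1690
Group 7: 1457 × 0.948 + 1060 × 0.333 = 1381 + 353 = 1734
Net migration: Group 1 − 127 → 1371; Group 2 − 120 → 1440; Group 3 + 127 → 1483; Group 4 + 127 → 1029; Group 5 + 127 → 1307; Group 6 + 127 → 1817; Group 7 − 127 → 1607
Giving 1371 / 1440 / 1483 / 1029 / 1307 / 1817 / 1607.
Dependents (band 0–9 + band 60+) = 1371 + 1607 = 2978; working-age = 7076; ratio = 2978/7076 × 100 = 42.1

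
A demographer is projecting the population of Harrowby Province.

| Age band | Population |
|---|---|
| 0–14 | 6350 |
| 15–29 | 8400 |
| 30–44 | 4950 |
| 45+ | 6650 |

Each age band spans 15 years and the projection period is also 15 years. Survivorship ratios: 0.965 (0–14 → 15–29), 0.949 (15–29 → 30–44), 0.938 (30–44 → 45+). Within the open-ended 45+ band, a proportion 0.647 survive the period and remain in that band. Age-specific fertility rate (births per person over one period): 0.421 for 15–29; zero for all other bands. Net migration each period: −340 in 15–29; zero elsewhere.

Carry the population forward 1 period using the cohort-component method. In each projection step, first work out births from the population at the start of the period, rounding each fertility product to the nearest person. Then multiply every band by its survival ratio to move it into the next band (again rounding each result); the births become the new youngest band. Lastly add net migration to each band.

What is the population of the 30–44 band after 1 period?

Call the bands 1 to 4, youngest first.
— Period 1 —
Births: 8400 × 0.421 = 3536
Band 2: 6350 × 0.965 = 6128
Band 3: 8400 × 0.949 = 7972
Band 4: 4950 × 0.938 + 6650 × 0.647 = 4643 + 4303 = 8946
Net migration: Band 2 − 340 → 5788
Giving 3536 / 5788 / 7972 / 8946.

7972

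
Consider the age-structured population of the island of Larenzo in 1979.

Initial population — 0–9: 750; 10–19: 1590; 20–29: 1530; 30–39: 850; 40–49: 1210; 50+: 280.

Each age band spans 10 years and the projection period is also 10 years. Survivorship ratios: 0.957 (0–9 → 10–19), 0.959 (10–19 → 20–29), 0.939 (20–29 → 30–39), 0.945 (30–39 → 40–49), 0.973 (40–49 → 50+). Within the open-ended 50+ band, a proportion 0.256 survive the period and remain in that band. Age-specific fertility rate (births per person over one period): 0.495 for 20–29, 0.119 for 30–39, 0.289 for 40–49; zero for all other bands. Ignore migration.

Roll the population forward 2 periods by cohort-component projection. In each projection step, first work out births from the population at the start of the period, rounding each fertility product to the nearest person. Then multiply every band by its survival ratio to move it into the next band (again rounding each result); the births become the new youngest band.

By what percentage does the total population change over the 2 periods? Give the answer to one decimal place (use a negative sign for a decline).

11.0

Numbering the groups 1..6 from youngest to oldest:
Period 1.
Births: 1530 × 0.495 = 757  |  850 × 0.119 = 101  |  1210 × 0.289 = 350 ⇒ total 1208
Group 2: 750 × 0.957 = 718
Group 3: 1590 × 0.959 = 1525
Group 4: 1530 × 0.939 = 1437
Group 5: 850 × 0.945 = 803
Group 6: 1210 × 0.973 + 280 × 0.256 = 1177 + 72 = 1249
End of period: [1208, 718, 1525, 1437, 803, 1249]
Period 2.
Births: 1525 × 0.495 = 755  |  1437 × 0.119 = 171  |  803 × 0.289 = 232 ⇒ total 1158
Group 2: 1208 × 0.957 = 1156
Group 3: 718 × 0.959 = 689
Group 4: 1525 × 0.939 = 1432
Group 5: 1437 × 0.945 = 1358
Group 6: 803 × 0.973 + 1249 × 0.256 = 781 + 320 = 1101
End of period: [1158, 1156, 689, 1432, 1358, 1101]
Total: 6210 → 6894; change = 684; percentage change = 11.0%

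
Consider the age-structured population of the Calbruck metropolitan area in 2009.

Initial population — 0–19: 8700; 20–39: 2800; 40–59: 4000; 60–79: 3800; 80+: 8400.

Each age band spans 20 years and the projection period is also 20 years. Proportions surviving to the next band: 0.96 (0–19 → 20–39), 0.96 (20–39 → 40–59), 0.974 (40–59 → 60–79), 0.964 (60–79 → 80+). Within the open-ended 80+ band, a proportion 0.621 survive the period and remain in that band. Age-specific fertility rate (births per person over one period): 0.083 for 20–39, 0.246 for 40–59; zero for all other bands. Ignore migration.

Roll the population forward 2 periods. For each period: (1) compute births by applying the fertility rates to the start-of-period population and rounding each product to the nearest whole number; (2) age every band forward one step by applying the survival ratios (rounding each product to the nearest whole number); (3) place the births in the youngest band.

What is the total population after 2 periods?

22427

Let band 1 be 0–19 through band 5 = 80+.
[period 1]
Births: 2800 × 0.083 = 232, 4000 × 0.246 = 984 → 1216
Band 2: 8700 × 0.96 = 8352
Band 3: 2800 × 0.96 = 2688
Band 4: 4000 × 0.974 = 3896
Band 5: 3800 × 0.964 + 8400 × 0.621 = 3663 + 5216 = 8879
→ [1216, 8352, 2688, 3896, 8879]
[period 2]
Births: 8352 × 0.083 = 693, 2688 × 0.246 = 661 → 1354
Band 2: 1216 × 0.96 = 1167
Band 3: 8352 × 0.96 = 8018
Band 4: 2688 × 0.974 = 2618
Band 5: 3896 × 0.964 + 8879 × 0.621 = 3756 + 5514 = 9270
→ [1354, 1167, 8018, 2618, 9270]
Total after period 2: 1354 + 1167 + 8018 + 2618 + 9270 = 22427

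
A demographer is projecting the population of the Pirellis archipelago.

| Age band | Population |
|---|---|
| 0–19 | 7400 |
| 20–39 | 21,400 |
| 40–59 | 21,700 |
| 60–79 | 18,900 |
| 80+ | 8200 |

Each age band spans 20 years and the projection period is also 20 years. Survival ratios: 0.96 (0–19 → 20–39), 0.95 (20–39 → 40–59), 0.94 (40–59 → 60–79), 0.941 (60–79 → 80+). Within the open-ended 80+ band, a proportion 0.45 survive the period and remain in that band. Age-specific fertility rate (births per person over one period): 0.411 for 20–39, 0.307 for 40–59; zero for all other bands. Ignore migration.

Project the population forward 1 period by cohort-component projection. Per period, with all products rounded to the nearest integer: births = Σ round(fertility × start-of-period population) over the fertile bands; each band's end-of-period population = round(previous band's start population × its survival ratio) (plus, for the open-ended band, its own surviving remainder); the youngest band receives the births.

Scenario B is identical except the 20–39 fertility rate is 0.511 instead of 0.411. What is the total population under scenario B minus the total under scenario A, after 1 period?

2140

Period 1:
Births: 21400 * 0.411 = 8795 ; 21700 * 0.307 = 6662 → total 15457
20–39: 7400 * 0.96 = 7104
40–59: 21400 * 0.95 = 20330
60–79: 21700 * 0.94 = 20398
80+: 18900 * 0.941 + 8200 * 0.45 = 17785 + 3690 = 21475
→ [15457, 7104, 20330, 20398, 21475]
Scenario A total after 1 period: 84764
Scenario B projection —
Period 1:
Births: 21400 * 0.511 = 10935 ; 21700 * 0.307 = 6662 → total 17597
20–39: 7400 * 0.96 = 7104
40–59: 21400 * 0.95 = 20330
60–79: 21700 * 0.94 = 20398
80+: 18900 * 0.941 + 8200 * 0.45 = 17785 + 3690 = 21475
→ [17597, 7104, 20330, 20398, 21475]
Scenario B total after 1 period: 86904
Difference B − A = 86904 − 84764 = 2140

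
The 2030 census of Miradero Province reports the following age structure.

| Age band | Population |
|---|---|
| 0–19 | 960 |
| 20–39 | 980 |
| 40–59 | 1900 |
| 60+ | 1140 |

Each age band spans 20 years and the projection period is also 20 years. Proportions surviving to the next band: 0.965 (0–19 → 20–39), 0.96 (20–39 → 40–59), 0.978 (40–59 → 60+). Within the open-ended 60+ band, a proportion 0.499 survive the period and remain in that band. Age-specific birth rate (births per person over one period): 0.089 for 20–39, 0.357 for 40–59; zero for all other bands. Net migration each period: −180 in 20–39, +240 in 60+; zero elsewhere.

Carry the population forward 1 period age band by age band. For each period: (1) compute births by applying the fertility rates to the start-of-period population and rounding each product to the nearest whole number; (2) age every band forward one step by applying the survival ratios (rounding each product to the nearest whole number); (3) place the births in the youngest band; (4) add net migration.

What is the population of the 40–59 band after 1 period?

941

Let band 1 be 0–19 through band 4 = 60+.
[period 1]
Births: 980 * 0.089 = 87  |  1900 * 0.357 = 678 → 765
Band 2: 960 * 0.965 = 926
Band 3: 980 * 0.96 = 941
Band 4: 1900 * 0.978 + 1140 * 0.499 = 1858 + 569 = 2427
Net migration: Band 2 − 180 → 746; Band 4 + 240 → 2667
Giving 765 / 746 / 941 / 2667.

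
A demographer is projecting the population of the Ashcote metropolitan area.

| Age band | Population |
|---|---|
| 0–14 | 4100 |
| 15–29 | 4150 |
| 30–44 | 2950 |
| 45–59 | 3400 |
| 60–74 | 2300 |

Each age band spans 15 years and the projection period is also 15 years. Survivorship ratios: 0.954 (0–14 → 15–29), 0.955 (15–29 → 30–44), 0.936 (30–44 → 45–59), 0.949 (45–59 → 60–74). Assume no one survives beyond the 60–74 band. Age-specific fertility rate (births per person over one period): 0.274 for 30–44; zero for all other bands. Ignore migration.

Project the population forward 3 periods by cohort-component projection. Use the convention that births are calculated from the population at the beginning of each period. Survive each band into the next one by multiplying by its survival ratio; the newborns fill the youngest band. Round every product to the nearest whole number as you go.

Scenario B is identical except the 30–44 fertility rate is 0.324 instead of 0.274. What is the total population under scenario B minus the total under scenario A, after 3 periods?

511

[period 1]
Births: 2950 × 0.274 = 808
15–29: 4100 × 0.954 = 3911
30–44: 4150 × 0.955 = 3963
45–59: 2950 × 0.936 = 2761
60–74: 3400 × 0.949 = 3227
→ [808, 3911, 3963, 2761, 3227]
[period 2]
Births: 3963 × 0.274 = 1086
15–29: 808 × 0.954 = 771
30–44: 3911 × 0.955 = 3735
45–59: 3963 × 0.936 = 3709
60–74: 2761 × 0.949 = 2620
→ [1086, 771, 3735, 3709, 2620]
[period 3]
Births: 3735 × 0.274 = 1023
15–29: 1086 × 0.954 = 1036
30–44: 771 × 0.955 = 736
45–59: 3735 × 0.936 = 3496
60–74: 3709 × 0.949 = 3520
→ [1023, 1036, 736, 3496, 3520]
Scenario A total after 3 periods: 9811
Scenario B projection —
[period 1]
Births: 2950 × 0.324 = 956
15–29: 4100 × 0.954 = 3911
30–44: 4150 × 0.955 = 3963
45–59: 2950 × 0.936 = 2761
60–74: 3400 × 0.949 = 3227
→ [956, 3911, 3963, 2761, 3227]
[period 2]
Births: 3963 × 0.324 = 1284
15–29: 956 × 0.954 = 912
30–44: 3911 × 0.955 = 3735
45–59: 3963 × 0.936 = 3709
60–74: 2761 × 0.949 = 2620
→ [1284, 912, 3735, 3709, 2620]
[period 3]
Births: 3735 × 0.324 = 1210
15–29: 1284 × 0.954 = 1225
30–44: 912 × 0.955 = 871
45–59: 3735 × 0.936 = 3496
60–74: 3709 × 0.949 = 3520
→ [1210, 1225, 871, 3496, 3520]
Scenario B total after 3 periods: 10322
Difference B − A = 10322 − 9811 = 511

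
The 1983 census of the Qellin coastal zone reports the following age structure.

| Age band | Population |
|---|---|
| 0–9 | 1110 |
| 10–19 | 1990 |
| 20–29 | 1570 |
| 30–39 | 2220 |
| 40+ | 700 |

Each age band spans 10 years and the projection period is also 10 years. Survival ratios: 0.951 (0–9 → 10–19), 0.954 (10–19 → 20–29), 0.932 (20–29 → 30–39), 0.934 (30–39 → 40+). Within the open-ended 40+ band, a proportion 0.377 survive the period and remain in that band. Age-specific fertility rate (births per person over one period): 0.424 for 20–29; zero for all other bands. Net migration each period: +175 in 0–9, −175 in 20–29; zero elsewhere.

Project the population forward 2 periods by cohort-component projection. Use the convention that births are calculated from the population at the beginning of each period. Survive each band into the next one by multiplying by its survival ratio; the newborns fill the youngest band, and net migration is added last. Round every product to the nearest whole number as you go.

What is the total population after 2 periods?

— Period 1 —
Births: 1570 * 0.424 = 666
10–19: 1110 * 0.951 = 1056
20–29: 1990 * 0.954 = 1898
30–39: 1570 * 0.932 = 1463
40+: 2220 * 0.934 + 700 * 0.377 = 2073 + 264 = 2337
Net migration: 0–9 + 175 → 841; 20–29 − 175 → 1723
Giving 841 / 1056 / 1723 / 1463 / 2337.
— Period 2 —
Births: 1723 * 0.424 = 731
10–19: 841 * 0.951 = 800
20–29: 1056 * 0.954 = 1007
30–39: 1723 * 0.932 = 1606
40+: 1463 * 0.934 + 2337 * 0.377 = 1366 + 881 = 2247
Net migration: 0–9 + 175 → 906; 20–29 − 175 → 832
Giving 906 / 800 / 832 / 1606 / 2247.
Total after period 2: 906 + 800 + 832 + 1606 + 2247 = 6391

6391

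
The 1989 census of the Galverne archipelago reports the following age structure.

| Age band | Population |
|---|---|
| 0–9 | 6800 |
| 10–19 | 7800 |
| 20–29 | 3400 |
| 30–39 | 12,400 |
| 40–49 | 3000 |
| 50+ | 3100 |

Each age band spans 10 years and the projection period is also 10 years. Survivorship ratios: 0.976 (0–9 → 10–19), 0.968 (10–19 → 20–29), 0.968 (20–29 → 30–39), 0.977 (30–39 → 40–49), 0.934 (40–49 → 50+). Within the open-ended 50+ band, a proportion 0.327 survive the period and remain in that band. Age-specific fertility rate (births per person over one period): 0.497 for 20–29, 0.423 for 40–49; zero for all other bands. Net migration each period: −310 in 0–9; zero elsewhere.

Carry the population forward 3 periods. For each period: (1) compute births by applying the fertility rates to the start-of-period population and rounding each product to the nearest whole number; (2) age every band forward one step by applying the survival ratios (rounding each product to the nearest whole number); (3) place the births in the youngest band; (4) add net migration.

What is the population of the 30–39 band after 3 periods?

6219

Period 1.
Births: 3400 × 0.497 = 1690 ; 3000 × 0.423 = 1269 ⇒ total 2959
10–19: 6800 × 0.976 = 6637
20–29: 7800 × 0.968 = 7550
30–39: 3400 × 0.968 = 3291
40–49: 12400 × 0.977 = 12115
50+: 3000 × 0.934 + 3100 × 0.327 = 2802 + 1014 = 3816
Net migration: 0–9 − 310 → 2649
→ [2649, 6637, 7550, 3291, 12115, 3816]
Period 2.
Births: 7550 × 0.497 = 3752 ; 12115 × 0.423 = 5125 ⇒ total 8877
10–19: 2649 × 0.976 = 2585
20–29: 6637 × 0.968 = 6425
30–39: 7550 × 0.968 = 7308
40–49: 3291 × 0.977 = 3215
50+: 12115 × 0.934 + 3816 × 0.327 = 11315 + 1248 = 12563
Net migration: 0–9 − 310 → 8567
→ [8567, 2585, 6425, 7308, 3215, 12563]
Period 3.
Births: 6425 × 0.497 = 3193 ; 3215 × 0.423 = 1360 ⇒ total 4553
10–19: 8567 × 0.976 = 8361
20–29: 2585 × 0.968 = 2502
30–39: 6425 × 0.968 = 6219
40–49: 7308 × 0.977 = 7140
50+: 3215 × 0.934 + 12563 × 0.327 = 3003 + 4108 = 7111
Net migration: 0–9 − 310 → 4243
→ [4243, 8361, 2502, 6219, 7140, 7111]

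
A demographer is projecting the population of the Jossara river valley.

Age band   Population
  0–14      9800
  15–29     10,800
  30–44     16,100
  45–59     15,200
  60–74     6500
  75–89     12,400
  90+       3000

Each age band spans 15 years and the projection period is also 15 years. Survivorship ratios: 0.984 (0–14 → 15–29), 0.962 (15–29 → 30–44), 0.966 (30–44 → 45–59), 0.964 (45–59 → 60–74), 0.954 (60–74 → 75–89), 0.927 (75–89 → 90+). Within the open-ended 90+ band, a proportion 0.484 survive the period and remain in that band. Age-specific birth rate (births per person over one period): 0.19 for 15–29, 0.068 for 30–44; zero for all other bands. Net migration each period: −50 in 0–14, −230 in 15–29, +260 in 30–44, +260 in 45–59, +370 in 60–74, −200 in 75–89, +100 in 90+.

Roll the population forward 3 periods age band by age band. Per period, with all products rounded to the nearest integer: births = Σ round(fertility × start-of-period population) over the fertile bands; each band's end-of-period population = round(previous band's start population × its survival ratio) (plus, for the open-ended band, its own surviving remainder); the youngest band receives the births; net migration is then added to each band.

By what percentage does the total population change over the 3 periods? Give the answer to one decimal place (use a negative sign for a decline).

-19.0

Let group 1 be 0–14 through group 7 = 90+.
Period 1.
Births: 10800 × 0.19 = 2052, 16100 × 0.068 = 1095 → total 3147
Group 2: 9800 × 0.984 = 9643
Group 3: 10800 × 0.962 = 10390
Group 4: 16100 × 0.966 = 15553
Group 5: 15200 × 0.964 = 14653
Group 6: 6500 × 0.954 = 6201
Group 7: 12400 × 0.927 + 3000 × 0.484 = 11495 + 1452 = 12947
Net migration: Group 1 − 50 → 3097; Group 2 − 230 → 9413; Group 3 + 260 → 10650; Group 4 + 260 → 15813; Group 5 + 370 → 15023; Group 6 − 200 → 6001; Group 7 + 100 → 13047
End of period: [3097, 9413, 10650, 15813, 15023, 6001, 13047]
Period 2.
Births: 9413 × 0.19 = 1788, 10650 × 0.068 = 724 → total 2512
Group 2: 3097 × 0.984 = 3047
Group 3: 9413 × 0.962 = 9055
Group 4: 10650 × 0.966 = 10288
Group 5: 15813 × 0.964 = 15244
Group 6: 15023 × 0.954 = 14332
Group 7: 6001 × 0.927 + 13047 × 0.484 = 5563 + 6315 = 11878
Net migration: Group 1 − 50 → 2462; Group 2 − 230 → 2817; Group 3 + 260 → 9315; Group 4 + 260 → 10548; Group 5 + 370 → 15614; Group 6 − 200 → 14132; Group 7 + 100 → 11978
End of period: [2462, 2817, 9315, 10548, 15614, 14132, 11978]
Period 3.
Births: 2817 × 0.19 = 535, 9315 × 0.068 = 633 → total 1168
Group 2: 2462 × 0.984 = 2423
Group 3: 2817 × 0.962 = 2710
Group 4: 9315 × 0.966 = 8998
Group 5: 10548 × 0.964 = 10168
Group 6: 15614 × 0.954 = 14896
Group 7: 14132 × 0.927 + 11978 × 0.484 = 13100 + 5797 = 18897
Net migration: Group 1 − 50 → 1118; Group 2 − 230 → 2193; Group 3 + 260 → 2970; Group 4 + 260 → 9258; Group 5 + 370 → 10538; Group 6 − 200 → 14696; Group 7 + 100 → 18997
End of period: [1118, 2193, 2970, 9258, 10538, 14696, 18997]
Total: 73800 → 59770; change = -14030; percentage change = -19.0%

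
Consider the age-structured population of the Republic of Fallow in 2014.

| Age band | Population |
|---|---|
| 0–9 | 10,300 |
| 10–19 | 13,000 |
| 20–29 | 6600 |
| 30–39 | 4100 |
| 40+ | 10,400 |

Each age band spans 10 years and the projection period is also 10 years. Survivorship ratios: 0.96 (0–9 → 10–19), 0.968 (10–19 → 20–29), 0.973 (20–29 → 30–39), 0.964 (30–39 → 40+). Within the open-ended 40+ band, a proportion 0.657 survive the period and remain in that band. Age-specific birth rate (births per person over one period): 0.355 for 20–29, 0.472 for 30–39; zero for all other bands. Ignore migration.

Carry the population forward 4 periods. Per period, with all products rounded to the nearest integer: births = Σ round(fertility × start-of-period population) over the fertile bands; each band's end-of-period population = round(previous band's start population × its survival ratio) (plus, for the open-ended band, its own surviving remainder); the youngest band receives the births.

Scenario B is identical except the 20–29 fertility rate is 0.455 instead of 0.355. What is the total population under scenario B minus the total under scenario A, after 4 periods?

3361

Numbering the groups 1..5 from youngest to oldest:
Period 1:
Births: 6600 * 0.355 = 2343 ; 4100 * 0.472 = 1935 → 4278
Group 2: 10300 * 0.96 = 9888
Group 3: 13000 * 0.968 = 12584
Group 4: 6600 * 0.973 = 6422
Group 5: 4100 * 0.964 + 10400 * 0.657 = 3952 + 6833 = 10785
End of period: [4278, 9888, 12584, 6422, 10785]
Period 2:
Births: 12584 * 0.355 = 4467 ; 6422 * 0.472 = 3031 → 7498
Group 2: 4278 * 0.96 = 4107
Group 3: 9888 * 0.968 = 9572
Group 4: 12584 * 0.973 = 12244
Group 5: 6422 * 0.964 + 10785 * 0.657 = 6191 + 7086 = 13277
End of period: [7498, 4107, 9572, 12244, 13277]
Period 3:
Births: 9572 * 0.355 = 3398 ; 12244 * 0.472 = 5779 → 9177
Group 2: 7498 * 0.96 = 7198
Group 3: 4107 * 0.968 = 3976
Group 4: 9572 * 0.973 = 9314
Group 5: 12244 * 0.964 + 13277 * 0.657 = 11803 + 8723 = 20526
End of period: [9177, 7198, 3976, 9314, 20526]
Period 4:
Births: 3976 * 0.355 = 1411 ; 9314 * 0.472 = 4396 → 5807
Group 2: 9177 * 0.96 = 8810
Group 3: 7198 * 0.968 = 6968
Group 4: 3976 * 0.973 = 3869
Group 5: 9314 * 0.964 + 20526 * 0.657 = 8979 + 13486 = 22465
End of period: [5807, 8810, 6968, 3869, 22465]
Scenario A total after 4 periods: 47919
Scenario B projection —
Period 1:
Births: 6600 * 0.455 = 3003 ; 4100 * 0.472 = 1935 → 4938
Group 2: 10300 * 0.96 = 9888
Group 3: 13000 * 0.968 = 12584
Group 4: 6600 * 0.973 = 6422
Group 5: 4100 * 0.964 + 10400 * 0.657 = 3952 + 6833 = 10785
End of period: [4938, 9888, 12584, 6422, 10785]
Period 2:
Births: 12584 * 0.455 = 5726 ; 6422 * 0.472 = 3031 → 8757
Group 2: 4938 * 0.96 = 4740
Group 3: 9888 * 0.968 = 9572
Group 4: 12584 * 0.973 = 12244
Group 5: 6422 * 0.964 + 10785 * 0.657 = 6191 + 7086 = 13277
End of period: [8757, 4740, 9572, 12244, 13277]
Period 3:
Births: 9572 * 0.455 = 4355 ; 12244 * 0.472 = 5779 → 10134
Group 2: 8757 * 0.96 = 8407
Group 3: 4740 * 0.968 = 4588
Group 4: 9572 * 0.973 = 9314
Group 5: 12244 * 0.964 + 13277 * 0.657 = 11803 + 8723 = 20526
End of period: [10134, 8407, 4588, 9314, 20526]
Period 4:
Births: 4588 * 0.455 = 2088 ; 9314 * 0.472 = 4396 → 6484
Group 2: 10134 * 0.96 = 9729
Group 3: 8407 * 0.968 = 8138
Group 4: 4588 * 0.973 = 4464
Group 5: 9314 * 0.964 + 20526 * 0.657 = 8979 + 13486 = 22465
End of period: [6484, 9729, 8138, 4464, 22465]
Scenario B total after 4 periods: 51280
Difference B − A = 51280 − 47919 = 3361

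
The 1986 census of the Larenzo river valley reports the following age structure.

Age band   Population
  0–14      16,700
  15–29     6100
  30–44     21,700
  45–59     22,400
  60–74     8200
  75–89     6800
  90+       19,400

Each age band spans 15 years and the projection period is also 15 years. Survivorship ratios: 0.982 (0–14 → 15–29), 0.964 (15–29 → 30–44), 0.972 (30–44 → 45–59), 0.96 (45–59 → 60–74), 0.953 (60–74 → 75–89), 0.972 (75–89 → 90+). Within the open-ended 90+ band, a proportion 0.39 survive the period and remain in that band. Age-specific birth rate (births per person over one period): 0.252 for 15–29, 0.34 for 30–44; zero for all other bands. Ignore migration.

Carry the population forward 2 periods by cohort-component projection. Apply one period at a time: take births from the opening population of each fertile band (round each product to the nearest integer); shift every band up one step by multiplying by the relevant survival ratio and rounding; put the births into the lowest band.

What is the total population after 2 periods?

(Groups numbered youngest = 1 to oldest = 7.)
Period 1.
Births: 6100 * 0.252 = 1537, 21700 * 0.34 = 7378 → total 8915
Group 2: 16700 * 0.982 = 16399
Group 3: 6100 * 0.964 = 5880
Group 4: 21700 * 0.972 = 21092
Group 5: 22400 * 0.96 = 21504
Group 6: 8200 * 0.953 = 7815
Group 7: 6800 * 0.972 + 19400 * 0.39 = 6610 + 7566 = 14176
→ [8915, 16399, 5880, 21092, 21504, 7815, 14176]
Period 2.
Births: 16399 * 0.252 = 4133, 5880 * 0.34 = 1999 → total 6132
Group 2: 8915 * 0.982 = 8755
Group 3: 16399 * 0.964 = 15809
Group 4: 5880 * 0.972 = 5715
Group 5: 21092 * 0.96 = 20248
Group 6: 21504 * 0.953 = 20493
Group 7: 7815 * 0.972 + 14176 * 0.39 = 7596 + 5529 = 13125
→ [6132, 8755, 15809, 5715, 20248, 20493, 13125]
Total after period 2: 6132 + 8755 + 15809 + 5715 + 20248 + 20493 + 13125 = 90277

90277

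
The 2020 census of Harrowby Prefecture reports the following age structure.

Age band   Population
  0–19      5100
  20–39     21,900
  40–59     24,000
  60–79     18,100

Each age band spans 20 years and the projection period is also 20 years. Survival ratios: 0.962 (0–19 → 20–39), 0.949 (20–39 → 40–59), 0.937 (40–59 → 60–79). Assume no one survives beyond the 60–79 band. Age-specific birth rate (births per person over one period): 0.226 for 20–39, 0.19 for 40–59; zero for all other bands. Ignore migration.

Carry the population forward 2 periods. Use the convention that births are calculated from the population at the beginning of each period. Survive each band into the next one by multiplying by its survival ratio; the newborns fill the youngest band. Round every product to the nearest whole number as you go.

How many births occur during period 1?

Let group 1 be 0–19 through group 4 = 60–79.
Period 1:
Births: 21900 × 0.226 = 4949 ; 24000 × 0.19 = 4560 — total 9509
Group 2: 5100 × 0.962 = 4906
Group 3: 21900 × 0.949 = 20783
Group 4: 24000 × 0.937 = 22488
Population now: 0–19=9509, 20–39=4906, 40–59=20783, 60–79=22488

9509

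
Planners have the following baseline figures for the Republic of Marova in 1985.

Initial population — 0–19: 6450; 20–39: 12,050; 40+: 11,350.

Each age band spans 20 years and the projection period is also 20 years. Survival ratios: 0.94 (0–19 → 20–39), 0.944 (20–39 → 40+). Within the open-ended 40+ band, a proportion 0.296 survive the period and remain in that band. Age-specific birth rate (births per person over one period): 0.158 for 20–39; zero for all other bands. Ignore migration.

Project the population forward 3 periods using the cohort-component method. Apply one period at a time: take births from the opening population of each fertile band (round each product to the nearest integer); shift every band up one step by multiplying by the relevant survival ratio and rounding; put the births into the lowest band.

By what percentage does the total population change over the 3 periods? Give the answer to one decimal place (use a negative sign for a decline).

-80.4

Let group 1 be 0–19 through group 3 = 40+.
[period 1]
Births: 12050 × 0.158 = 1904
Group 2: 6450 × 0.94 = 6063
Group 3: 12050 × 0.944 + 11350 × 0.296 = 11375 + 3360 = 14735
End of period: [1904, 6063, 14735]
[period 2]
Births: 6063 × 0.158 = 958
Group 2: 1904 × 0.94 = 1790
Group 3: 6063 × 0.944 + 14735 × 0.296 = 5723 + 4362 = 10085
End of period: [958, 1790, 10085]
[period 3]
Births: 1790 × 0.158 = 283
Group 2: 958 × 0.94 = 901
Group 3: 1790 × 0.944 + 10085 × 0.296 = 1690 + 2985 = 4675
End of period: [283, 901, 4675]
Total: 29850 → 5859; change = -23991; percentage change = -80.4%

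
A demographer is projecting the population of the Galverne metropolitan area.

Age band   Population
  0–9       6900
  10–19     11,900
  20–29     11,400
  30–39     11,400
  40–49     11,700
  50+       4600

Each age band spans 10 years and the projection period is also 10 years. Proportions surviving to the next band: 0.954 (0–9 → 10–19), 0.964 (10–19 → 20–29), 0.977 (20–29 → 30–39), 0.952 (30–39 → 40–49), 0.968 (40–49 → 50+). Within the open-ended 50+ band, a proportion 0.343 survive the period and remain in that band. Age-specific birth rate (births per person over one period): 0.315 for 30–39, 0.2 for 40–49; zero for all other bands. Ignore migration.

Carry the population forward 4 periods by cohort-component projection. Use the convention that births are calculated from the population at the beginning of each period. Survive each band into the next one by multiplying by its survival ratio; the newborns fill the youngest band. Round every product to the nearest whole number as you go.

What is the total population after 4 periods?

41539

After projecting period 1:
Births: 11400 × 0.315 = 3591, 11700 × 0.2 = 2340 — total 5931
10–19: 6900 × 0.954 = 6583
20–29: 11900 × 0.964 = 11472
30–39: 11400 × 0.977 = 11138
40–49: 11400 × 0.952 = 10853
50+: 11700 × 0.968 + 4600 × 0.343 = 11326 + 1578 = 12904
→ [5931, 6583, 11472, 11138, 10853, 12904]
After projecting period 2:
Births: 11138 × 0.315 = 3508, 10853 × 0.2 = 2171 — total 5679
10–19: 5931 × 0.954 = 5658
20–29: 6583 × 0.964 = 6346
30–39: 11472 × 0.977 = 11208
40–49: 11138 × 0.952 = 10603
50+: 10853 × 0.968 + 12904 × 0.343 = 10506 + 4426 = 14932
→ [5679, 5658, 6346, 11208, 10603, 14932]
After projecting period 3:
Births: 11208 × 0.315 = 3531, 10603 × 0.2 = 2121 — total 5652
10–19: 5679 × 0.954 = 5418
20–29: 5658 × 0.964 = 5454
30–39: 6346 × 0.977 = 6200
40–49: 11208 × 0.952 = 10670
50+: 10603 × 0.968 + 14932 × 0.343 = 10264 + 5122 = 15386
→ [5652, 5418, 5454, 6200, 10670, 15386]
After projecting period 4:
Births: 6200 × 0.315 = 1953, 10670 × 0.2 = 2134 — total 4087
10–19: 5652 × 0.954 = 5392
20–29: 5418 × 0.964 = 5223
30–39: 5454 × 0.977 = 5329
40–49: 6200 × 0.952 = 5902
50+: 10670 × 0.968 + 15386 × 0.343 = 10329 + 5277 = 15606
→ [4087, 5392, 5223, 5329, 5902, 15606]
Total after period 4: 4087 + 5392 + 5223 + 5329 + 5902 + 15606 = 41539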